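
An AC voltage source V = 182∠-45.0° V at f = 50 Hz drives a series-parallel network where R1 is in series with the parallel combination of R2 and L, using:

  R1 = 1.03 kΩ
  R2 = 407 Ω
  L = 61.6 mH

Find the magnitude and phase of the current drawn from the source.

Step 1 — Angular frequency: ω = 2π·f = 2π·50 = 314.2 rad/s.
Step 2 — Component impedances:
  R1: Z = R = 1030 Ω
  R2: Z = R = 407 Ω
  L: Z = jωL = j·314.2·0.0616 = 0 + j19.35 Ω
Step 3 — Parallel branch: R2 || L = 1/(1/R2 + 1/L) = 0.9181 + j19.31 Ω.
Step 4 — Series with R1: Z_total = R1 + (R2 || L) = 1031 + j19.31 Ω = 1031∠1.1° Ω.
Step 5 — Source phasor: V = 182∠-45.0° V = 128.7 - j128.7 V.
Step 6 — Ohm's law: I = V / Z_total = (128.7 - j128.7) / (1031 + j19.31) = 0.1225 - j0.1271 A.
Step 7 — Convert to polar: |I| = 0.1765 A, ∠I = -46.1°.

I = 0.1765∠-46.1° A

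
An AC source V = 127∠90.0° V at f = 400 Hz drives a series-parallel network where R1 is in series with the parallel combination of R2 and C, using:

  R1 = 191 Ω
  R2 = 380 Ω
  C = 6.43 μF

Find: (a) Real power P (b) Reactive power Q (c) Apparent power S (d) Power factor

Step 1 — Angular frequency: ω = 2π·f = 2π·400 = 2513 rad/s.
Step 2 — Component impedances:
  R1: Z = R = 191 Ω
  R2: Z = R = 380 Ω
  C: Z = 1/(jωC) = -j/(ω·C) = 0 - j61.88 Ω
Step 3 — Parallel branch: R2 || C = 1/(1/R2 + 1/C) = 9.816 - j60.28 Ω.
Step 4 — Series with R1: Z_total = R1 + (R2 || C) = 200.8 - j60.28 Ω = 209.7∠-16.7° Ω.
Step 5 — Source phasor: V = 127∠90.0° V = 0 + j127 V.
Step 6 — Current: I = V / Z = -0.1741 + j0.5801 A = 0.6057∠106.7° A.
Step 7 — Complex power: S = V·I* = 73.68 - j22.12 VA.
Step 8 — Real power: P = Re(S) = 73.68 W.
Step 9 — Reactive power: Q = Im(S) = -22.12 VAR.
Step 10 — Apparent power: |S| = 76.93 VA.
Step 11 — Power factor: PF = P/|S| = 0.9578 (leading).

(a) P = 73.68 W  (b) Q = -22.12 VAR  (c) S = 76.93 VA  (d) PF = 0.9578 (leading)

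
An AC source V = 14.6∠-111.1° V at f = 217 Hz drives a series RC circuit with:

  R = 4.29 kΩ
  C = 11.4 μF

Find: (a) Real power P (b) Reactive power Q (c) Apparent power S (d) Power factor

Step 1 — Angular frequency: ω = 2π·f = 2π·217 = 1363 rad/s.
Step 2 — Component impedances:
  R: Z = R = 4290 Ω
  C: Z = 1/(jωC) = -j/(ω·C) = 0 - j64.34 Ω
Step 3 — Series combination: Z_total = R + C = 4290 - j64.34 Ω = 4290∠-0.9° Ω.
Step 4 — Source phasor: V = 14.6∠-111.1° V = -5.256 - j13.62 V.
Step 5 — Current: I = V / Z = -0.001177 - j0.003193 A = 0.003403∠-110.2° A.
Step 6 — Complex power: S = V·I* = 0.04968 - j0.000745 VA.
Step 7 — Real power: P = Re(S) = 0.04968 W.
Step 8 — Reactive power: Q = Im(S) = -0.000745 VAR.
Step 9 — Apparent power: |S| = 0.04968 VA.
Step 10 — Power factor: PF = P/|S| = 0.9999 (leading).

(a) P = 0.04968 W  (b) Q = -0.000745 VAR  (c) S = 0.04968 VA  (d) PF = 0.9999 (leading)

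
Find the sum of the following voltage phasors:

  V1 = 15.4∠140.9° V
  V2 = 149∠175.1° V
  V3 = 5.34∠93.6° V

Step 1 — Convert each phasor to rectangular form:
  V1 = 15.4·(cos(140.9°) + j·sin(140.9°)) = -11.95 + j9.712 V
  V2 = 149·(cos(175.1°) + j·sin(175.1°)) = -148.5 + j12.73 V
  V3 = 5.34·(cos(93.6°) + j·sin(93.6°)) = -0.3353 + j5.329 V
Step 2 — Sum components: V_total = -160.7 + j27.77 V.
Step 3 — Convert to polar: |V_total| = 163.1 V, ∠V_total = 170.2°.

V_total = 163.1∠170.2° V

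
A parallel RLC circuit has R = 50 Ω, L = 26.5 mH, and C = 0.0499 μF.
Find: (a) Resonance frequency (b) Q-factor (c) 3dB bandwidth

Step 1 — Resonance: ω₀ = 1/√(LC) = 1/√(0.0265·4.99e-08) = 2.75e+04 rad/s.
Step 2 — f₀ = ω₀/(2π) = 4377 Hz.
Step 3 — Parallel Q: Q = R/(ω₀L) = 50/(2.75e+04·0.0265) = 0.06861.
Step 4 — Bandwidth: Δω = ω₀/Q = 4.008e+05 rad/s; BW = Δω/(2π) = 6.379e+04 Hz.

(a) f₀ = 4377 Hz  (b) Q = 0.06861  (c) BW = 6.379e+04 Hz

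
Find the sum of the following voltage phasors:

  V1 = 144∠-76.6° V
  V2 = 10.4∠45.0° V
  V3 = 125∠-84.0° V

Step 1 — Convert each phasor to rectangular form:
  V1 = 144·(cos(-76.6°) + j·sin(-76.6°)) = 33.37 - j140.1 V
  V2 = 10.4·(cos(45.0°) + j·sin(45.0°)) = 7.354 + j7.354 V
  V3 = 125·(cos(-84.0°) + j·sin(-84.0°)) = 13.07 - j124.3 V
Step 2 — Sum components: V_total = 53.79 - j257 V.
Step 3 — Convert to polar: |V_total| = 262.6 V, ∠V_total = -78.2°.

V_total = 262.6∠-78.2° V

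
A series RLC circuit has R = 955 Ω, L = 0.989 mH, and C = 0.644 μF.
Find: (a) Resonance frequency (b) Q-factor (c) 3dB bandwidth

Step 1 — Resonance: ω₀ = 1/√(LC) = 1/√(0.000989·6.44e-07) = 3.962e+04 rad/s.
Step 2 — f₀ = ω₀/(2π) = 6306 Hz.
Step 3 — Series Q: Q = ω₀L/R = 3.962e+04·0.000989/955 = 0.04103.
Step 4 — Bandwidth: Δω = ω₀/Q = 9.656e+05 rad/s; BW = Δω/(2π) = 1.537e+05 Hz.

(a) f₀ = 6306 Hz  (b) Q = 0.04103  (c) BW = 1.537e+05 Hz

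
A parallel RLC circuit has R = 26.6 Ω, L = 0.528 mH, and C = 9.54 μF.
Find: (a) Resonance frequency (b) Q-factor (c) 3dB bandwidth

Step 1 — Resonance: ω₀ = 1/√(LC) = 1/√(0.000528·9.54e-06) = 1.409e+04 rad/s.
Step 2 — f₀ = ω₀/(2π) = 2242 Hz.
Step 3 — Parallel Q: Q = R/(ω₀L) = 26.6/(1.409e+04·0.000528) = 3.576.
Step 4 — Bandwidth: Δω = ω₀/Q = 3941 rad/s; BW = Δω/(2π) = 627.2 Hz.

(a) f₀ = 2242 Hz  (b) Q = 3.576  (c) BW = 627.2 Hz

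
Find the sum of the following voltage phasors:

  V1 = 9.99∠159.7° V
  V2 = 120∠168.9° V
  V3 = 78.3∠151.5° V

Step 1 — Convert each phasor to rectangular form:
  V1 = 9.99·(cos(159.7°) + j·sin(159.7°)) = -9.37 + j3.466 V
  V2 = 120·(cos(168.9°) + j·sin(168.9°)) = -117.8 + j23.1 V
  V3 = 78.3·(cos(151.5°) + j·sin(151.5°)) = -68.81 + j37.36 V
Step 2 — Sum components: V_total = -195.9 + j63.93 V.
Step 3 — Convert to polar: |V_total| = 206.1 V, ∠V_total = 161.9°.

V_total = 206.1∠161.9° V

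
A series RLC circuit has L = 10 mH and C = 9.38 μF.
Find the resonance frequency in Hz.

Step 1 — Resonance condition Im(Z)=0 gives ω₀ = 1/√(LC).
Step 2 — ω₀ = 1/√(0.01·9.38e-06) = 3265 rad/s.
Step 3 — f₀ = ω₀/(2π) = 519.7 Hz.

f₀ = 519.7 Hz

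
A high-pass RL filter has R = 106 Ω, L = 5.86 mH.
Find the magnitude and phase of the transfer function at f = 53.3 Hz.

Step 1 — Angular frequency: ω = 2π·53.3 = 334.9 rad/s.
Step 2 — Transfer function: H(jω) = jωL/(R + jωL).
Step 3 — Numerator jωL = j·1.962; denominator R + jωL = 106 + j1.962.
Step 4 — H = 0.0003426 + j0.01851.
Step 5 — Magnitude: |H| = 0.01851 (-34.7 dB); phase: φ = 88.9°.

|H| = 0.01851 (-34.7 dB), φ = 88.9°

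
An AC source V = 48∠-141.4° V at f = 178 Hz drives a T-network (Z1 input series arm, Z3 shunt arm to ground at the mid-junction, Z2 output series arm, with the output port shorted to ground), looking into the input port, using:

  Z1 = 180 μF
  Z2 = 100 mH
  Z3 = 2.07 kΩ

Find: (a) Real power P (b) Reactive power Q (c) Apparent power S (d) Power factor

Step 1 — Angular frequency: ω = 2π·f = 2π·178 = 1118 rad/s.
Step 2 — Component impedances:
  Z1: Z = 1/(jωC) = -j/(ω·C) = 0 - j4.967 Ω
  Z2: Z = jωL = j·1118·0.1 = 0 + j111.8 Ω
  Z3: Z = R = 2070 Ω
Step 3 — With the output port shorted to ground, the output series arm Z2 runs from the junction to ground; the shunt arm Z3 also runs from the junction to ground. They appear in parallel: Z3 || Z2 = 6.025 + j111.5 Ω.
Step 4 — Series with input arm Z1: Z_in = Z1 + (Z3 || Z2) = 6.025 + j106.5 Ω = 106.7∠86.8° Ω.
Step 5 — Source phasor: V = 48∠-141.4° V = -37.51 - j29.95 V.
Step 6 — Current: I = V / Z = -0.3 + j0.3351 A = 0.4498∠131.8° A.
Step 7 — Complex power: S = V·I* = 1.219 + j21.56 VA.
Step 8 — Real power: P = Re(S) = 1.219 W.
Step 9 — Reactive power: Q = Im(S) = 21.56 VAR.
Step 10 — Apparent power: |S| = 21.59 VA.
Step 11 — Power factor: PF = P/|S| = 0.05646 (lagging).

(a) P = 1.219 W  (b) Q = 21.56 VAR  (c) S = 21.59 VA  (d) PF = 0.05646 (lagging)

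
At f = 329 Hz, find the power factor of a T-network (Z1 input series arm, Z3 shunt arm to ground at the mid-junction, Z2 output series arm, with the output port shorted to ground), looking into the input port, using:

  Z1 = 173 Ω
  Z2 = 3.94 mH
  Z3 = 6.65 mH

Step 1 — Angular frequency: ω = 2π·f = 2π·329 = 2067 rad/s.
Step 2 — Component impedances:
  Z1: Z = R = 173 Ω
  Z2: Z = jωL = j·2067·0.00394 = 0 + j8.145 Ω
  Z3: Z = jωL = j·2067·0.00665 = 0 + j13.75 Ω
Step 3 — With the output port shorted to ground, the output series arm Z2 runs from the junction to ground; the shunt arm Z3 also runs from the junction to ground. They appear in parallel: Z3 || Z2 = 0 + j5.114 Ω.
Step 4 — Series with input arm Z1: Z_in = Z1 + (Z3 || Z2) = 173 + j5.114 Ω = 173.1∠1.7° Ω.
Step 5 — Power factor: PF = cos(φ) = Re(Z)/|Z| = 173/173.076 = 0.9996.
Step 6 — Type: Im(Z) = 5.114 ⇒ lagging (phase φ = 1.7°).

PF = 0.9996 (lagging, φ = 1.7°)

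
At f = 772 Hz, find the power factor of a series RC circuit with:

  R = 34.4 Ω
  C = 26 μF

Step 1 — Angular frequency: ω = 2π·f = 2π·772 = 4851 rad/s.
Step 2 — Component impedances:
  R: Z = R = 34.4 Ω
  C: Z = 1/(jωC) = -j/(ω·C) = 0 - j7.929 Ω
Step 3 — Series combination: Z_total = R + C = 34.4 - j7.929 Ω = 35.3∠-13.0° Ω.
Step 4 — Power factor: PF = cos(φ) = Re(Z)/|Z| = 34.4/35.302 = 0.9744.
Step 5 — Type: Im(Z) = -7.929 ⇒ leading (phase φ = -13.0°).

PF = 0.9744 (leading, φ = -13.0°)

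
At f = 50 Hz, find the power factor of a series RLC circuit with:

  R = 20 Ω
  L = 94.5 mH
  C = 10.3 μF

Step 1 — Angular frequency: ω = 2π·f = 2π·50 = 314.2 rad/s.
Step 2 — Component impedances:
  R: Z = R = 20 Ω
  L: Z = jωL = j·314.2·0.0945 = 0 + j29.69 Ω
  C: Z = 1/(jωC) = -j/(ω·C) = 0 - j309 Ω
Step 3 — Series combination: Z_total = R + L + C = 20 - j279.4 Ω = 280.1∠-85.9° Ω.
Step 4 — Power factor: PF = cos(φ) = Re(Z)/|Z| = 20/280.07 = 0.07141.
Step 5 — Type: Im(Z) = -279.4 ⇒ leading (phase φ = -85.9°).

PF = 0.07141 (leading, φ = -85.9°)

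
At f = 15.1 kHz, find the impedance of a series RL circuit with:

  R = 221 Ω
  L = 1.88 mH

Step 1 — Angular frequency: ω = 2π·f = 2π·1.51e+04 = 9.488e+04 rad/s.
Step 2 — Component impedances:
  R: Z = R = 221 Ω
  L: Z = jωL = j·9.488e+04·0.00188 = 0 + j178.4 Ω
Step 3 — Series combination: Z_total = R + L = 221 + j178.4 Ω = 284∠38.9° Ω.

Z = 221 + j178.4 Ω = 284∠38.9° Ω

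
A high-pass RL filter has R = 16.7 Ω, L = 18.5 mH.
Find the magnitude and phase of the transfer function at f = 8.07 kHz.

Step 1 — Angular frequency: ω = 2π·8070 = 5.071e+04 rad/s.
Step 2 — Transfer function: H(jω) = jωL/(R + jωL).
Step 3 — Numerator jωL = j·938; denominator R + jωL = 16.7 + j938.
Step 4 — H = 0.9997 + j0.0178.
Step 5 — Magnitude: |H| = 0.9998 (-0.0 dB); phase: φ = 1.0°.

|H| = 0.9998 (-0.0 dB), φ = 1.0°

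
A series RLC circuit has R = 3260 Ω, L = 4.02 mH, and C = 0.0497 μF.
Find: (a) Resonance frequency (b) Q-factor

Step 1 — Resonance condition Im(Z)=0 gives ω₀ = 1/√(LC).
Step 2 — ω₀ = 1/√(0.00402·4.97e-08) = 7.075e+04 rad/s.
Step 3 — f₀ = ω₀/(2π) = 1.126e+04 Hz.
Step 4 — Series Q: Q = ω₀L/R = 7.075e+04·0.00402/3260 = 0.08724.

(a) f₀ = 1.126e+04 Hz  (b) Q = 0.08724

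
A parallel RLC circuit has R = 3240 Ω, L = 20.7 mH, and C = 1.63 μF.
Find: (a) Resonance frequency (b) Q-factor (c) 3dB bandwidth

Step 1 — Resonance: ω₀ = 1/√(LC) = 1/√(0.0207·1.63e-06) = 5444 rad/s.
Step 2 — f₀ = ω₀/(2π) = 866.4 Hz.
Step 3 — Parallel Q: Q = R/(ω₀L) = 3240/(5444·0.0207) = 28.75.
Step 4 — Bandwidth: Δω = ω₀/Q = 189.4 rad/s; BW = Δω/(2π) = 30.14 Hz.

(a) f₀ = 866.4 Hz  (b) Q = 28.75  (c) BW = 30.14 Hz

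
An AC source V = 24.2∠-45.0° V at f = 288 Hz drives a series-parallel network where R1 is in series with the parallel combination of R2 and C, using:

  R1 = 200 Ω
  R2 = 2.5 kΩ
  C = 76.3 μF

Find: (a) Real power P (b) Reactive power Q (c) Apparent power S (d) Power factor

Step 1 — Angular frequency: ω = 2π·f = 2π·288 = 1810 rad/s.
Step 2 — Component impedances:
  R1: Z = R = 200 Ω
  R2: Z = R = 2500 Ω
  C: Z = 1/(jωC) = -j/(ω·C) = 0 - j7.243 Ω
Step 3 — Parallel branch: R2 || C = 1/(1/R2 + 1/C) = 0.02098 - j7.243 Ω.
Step 4 — Series with R1: Z_total = R1 + (R2 || C) = 200 - j7.243 Ω = 200.2∠-2.1° Ω.
Step 5 — Source phasor: V = 24.2∠-45.0° V = 17.11 - j17.11 V.
Step 6 — Current: I = V / Z = 0.08853 - j0.08235 A = 0.1209∠-42.9° A.
Step 7 — Complex power: S = V·I* = 2.924 - j0.1059 VA.
Step 8 — Real power: P = Re(S) = 2.924 W.
Step 9 — Reactive power: Q = Im(S) = -0.1059 VAR.
Step 10 — Apparent power: |S| = 2.926 VA.
Step 11 — Power factor: PF = P/|S| = 0.9993 (leading).

(a) P = 2.924 W  (b) Q = -0.1059 VAR  (c) S = 2.926 VA  (d) PF = 0.9993 (leading)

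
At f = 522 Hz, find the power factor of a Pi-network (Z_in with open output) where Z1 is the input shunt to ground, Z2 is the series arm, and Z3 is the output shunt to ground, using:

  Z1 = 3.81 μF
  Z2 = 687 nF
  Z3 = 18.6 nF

Step 1 — Angular frequency: ω = 2π·f = 2π·522 = 3280 rad/s.
Step 2 — Component impedances:
  Z1: Z = 1/(jωC) = -j/(ω·C) = 0 - j80.02 Ω
  Z2: Z = 1/(jωC) = -j/(ω·C) = 0 - j443.8 Ω
  Z3: Z = 1/(jωC) = -j/(ω·C) = 0 - j1.639e+04 Ω
Step 3 — With open output, the series arm Z2 and the output shunt Z3 appear in series to ground: Z2 + Z3 = 0 - j1.684e+04 Ω.
Step 4 — Parallel with input shunt Z1: Z_in = Z1 || (Z2 + Z3) = 0 - j79.65 Ω = 79.65∠-90.0° Ω.
Step 5 — Power factor: PF = cos(φ) = Re(Z)/|Z| = 0/79.65 = 0.
Step 6 — Type: Im(Z) = -79.65 ⇒ leading (phase φ = -90.0°).

PF = 0 (leading, φ = -90.0°)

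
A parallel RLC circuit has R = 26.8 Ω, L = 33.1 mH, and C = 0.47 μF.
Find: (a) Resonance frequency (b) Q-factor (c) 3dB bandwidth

Step 1 — Resonance: ω₀ = 1/√(LC) = 1/√(0.0331·4.7e-07) = 8017 rad/s.
Step 2 — f₀ = ω₀/(2π) = 1276 Hz.
Step 3 — Parallel Q: Q = R/(ω₀L) = 26.8/(8017·0.0331) = 0.101.
Step 4 — Bandwidth: Δω = ω₀/Q = 7.939e+04 rad/s; BW = Δω/(2π) = 1.264e+04 Hz.

(a) f₀ = 1276 Hz  (b) Q = 0.101  (c) BW = 1.264e+04 Hz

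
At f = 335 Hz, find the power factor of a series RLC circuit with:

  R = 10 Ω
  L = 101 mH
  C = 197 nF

Step 1 — Angular frequency: ω = 2π·f = 2π·335 = 2105 rad/s.
Step 2 — Component impedances:
  R: Z = R = 10 Ω
  L: Z = jωL = j·2105·0.101 = 0 + j212.6 Ω
  C: Z = 1/(jωC) = -j/(ω·C) = 0 - j2412 Ω
Step 3 — Series combination: Z_total = R + L + C = 10 - j2199 Ω = 2199∠-89.7° Ω.
Step 4 — Power factor: PF = cos(φ) = Re(Z)/|Z| = 10/2199.1 = 0.004547.
Step 5 — Type: Im(Z) = -2199 ⇒ leading (phase φ = -89.7°).

PF = 0.004547 (leading, φ = -89.7°)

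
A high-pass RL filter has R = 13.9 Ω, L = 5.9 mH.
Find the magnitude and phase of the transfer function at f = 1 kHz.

Step 1 — Angular frequency: ω = 2π·1000 = 6283 rad/s.
Step 2 — Transfer function: H(jω) = jωL/(R + jωL).
Step 3 — Numerator jωL = j·37.07; denominator R + jωL = 13.9 + j37.07.
Step 4 — H = 0.8767 + j0.3287.
Step 5 — Magnitude: |H| = 0.9363 (-0.6 dB); phase: φ = 20.6°.

|H| = 0.9363 (-0.6 dB), φ = 20.6°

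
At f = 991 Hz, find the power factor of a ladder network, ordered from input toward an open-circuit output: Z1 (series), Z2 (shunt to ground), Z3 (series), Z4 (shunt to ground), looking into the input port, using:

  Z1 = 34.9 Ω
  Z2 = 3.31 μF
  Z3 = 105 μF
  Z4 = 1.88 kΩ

Step 1 — Angular frequency: ω = 2π·f = 2π·991 = 6227 rad/s.
Step 2 — Component impedances:
  Z1: Z = R = 34.9 Ω
  Z2: Z = 1/(jωC) = -j/(ω·C) = 0 - j48.52 Ω
  Z3: Z = 1/(jωC) = -j/(ω·C) = 0 - j1.53 Ω
  Z4: Z = R = 1880 Ω
Step 3 — Ladder network (open output): work backward from the far end, alternating series and parallel combinations. Z_in = 36.15 - j48.49 Ω = 60.48∠-53.3° Ω.
Step 4 — Power factor: PF = cos(φ) = Re(Z)/|Z| = 36.15/60.48 = 0.5977.
Step 5 — Type: Im(Z) = -48.49 ⇒ leading (phase φ = -53.3°).

PF = 0.5977 (leading, φ = -53.3°)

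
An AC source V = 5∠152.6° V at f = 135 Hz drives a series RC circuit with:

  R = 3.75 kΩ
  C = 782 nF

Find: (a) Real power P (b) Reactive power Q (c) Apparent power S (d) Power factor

Step 1 — Angular frequency: ω = 2π·f = 2π·135 = 848.2 rad/s.
Step 2 — Component impedances:
  R: Z = R = 3750 Ω
  C: Z = 1/(jωC) = -j/(ω·C) = 0 - j1508 Ω
Step 3 — Series combination: Z_total = R + C = 3750 - j1508 Ω = 4042∠-21.9° Ω.
Step 4 — Source phasor: V = 5∠152.6° V = -4.439 + j2.301 V.
Step 5 — Current: I = V / Z = -0.001231 + j0.0001185 A = 0.001237∠174.5° A.
Step 6 — Complex power: S = V·I* = 0.005739 - j0.002307 VA.
Step 7 — Real power: P = Re(S) = 0.005739 W.
Step 8 — Reactive power: Q = Im(S) = -0.002307 VAR.
Step 9 — Apparent power: |S| = 0.006186 VA.
Step 10 — Power factor: PF = P/|S| = 0.9278 (leading).

(a) P = 0.005739 W  (b) Q = -0.002307 VAR  (c) S = 0.006186 VA  (d) PF = 0.9278 (leading)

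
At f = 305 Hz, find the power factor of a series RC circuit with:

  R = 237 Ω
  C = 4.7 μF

Step 1 — Angular frequency: ω = 2π·f = 2π·305 = 1916 rad/s.
Step 2 — Component impedances:
  R: Z = R = 237 Ω
  C: Z = 1/(jωC) = -j/(ω·C) = 0 - j111 Ω
Step 3 — Series combination: Z_total = R + C = 237 - j111 Ω = 261.7∠-25.1° Ω.
Step 4 — Power factor: PF = cos(φ) = Re(Z)/|Z| = 237/261.7 = 0.9056.
Step 5 — Type: Im(Z) = -111 ⇒ leading (phase φ = -25.1°).

PF = 0.9056 (leading, φ = -25.1°)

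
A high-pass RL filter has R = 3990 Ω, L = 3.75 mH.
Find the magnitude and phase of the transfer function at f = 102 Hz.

Step 1 — Angular frequency: ω = 2π·102 = 640.9 rad/s.
Step 2 — Transfer function: H(jω) = jωL/(R + jωL).
Step 3 — Numerator jωL = j·2.403; denominator R + jωL = 3990 + j2.403.
Step 4 — H = 3.628e-07 + j0.0006023.
Step 5 — Magnitude: |H| = 0.0006023 (-64.4 dB); phase: φ = 90.0°.

|H| = 0.0006023 (-64.4 dB), φ = 90.0°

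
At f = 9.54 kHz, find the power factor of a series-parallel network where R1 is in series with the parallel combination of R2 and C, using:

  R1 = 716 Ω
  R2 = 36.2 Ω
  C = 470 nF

Step 1 — Angular frequency: ω = 2π·f = 2π·9540 = 5.994e+04 rad/s.
Step 2 — Component impedances:
  R1: Z = R = 716 Ω
  R2: Z = R = 36.2 Ω
  C: Z = 1/(jωC) = -j/(ω·C) = 0 - j35.5 Ω
Step 3 — Parallel branch: R2 || C = 1/(1/R2 + 1/C) = 17.74 - j18.1 Ω.
Step 4 — Series with R1: Z_total = R1 + (R2 || C) = 733.7 - j18.1 Ω = 734∠-1.4° Ω.
Step 5 — Power factor: PF = cos(φ) = Re(Z)/|Z| = 733.74/733.97 = 0.9997.
Step 6 — Type: Im(Z) = -18.1 ⇒ leading (phase φ = -1.4°).

PF = 0.9997 (leading, φ = -1.4°)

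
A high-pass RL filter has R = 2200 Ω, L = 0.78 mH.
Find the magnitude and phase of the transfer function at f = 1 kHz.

Step 1 — Angular frequency: ω = 2π·1000 = 6283 rad/s.
Step 2 — Transfer function: H(jω) = jωL/(R + jωL).
Step 3 — Numerator jωL = j·4.901; denominator R + jωL = 2200 + j4.901.
Step 4 — H = 4.963e-06 + j0.002228.
Step 5 — Magnitude: |H| = 0.002228 (-53.0 dB); phase: φ = 89.9°.

|H| = 0.002228 (-53.0 dB), φ = 89.9°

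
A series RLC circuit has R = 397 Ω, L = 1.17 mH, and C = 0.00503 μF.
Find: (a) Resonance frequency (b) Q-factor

Step 1 — Resonance condition Im(Z)=0 gives ω₀ = 1/√(LC).
Step 2 — ω₀ = 1/√(0.00117·5.03e-09) = 4.122e+05 rad/s.
Step 3 — f₀ = ω₀/(2π) = 6.561e+04 Hz.
Step 4 — Series Q: Q = ω₀L/R = 4.122e+05·0.00117/397 = 1.215.

(a) f₀ = 6.561e+04 Hz  (b) Q = 1.215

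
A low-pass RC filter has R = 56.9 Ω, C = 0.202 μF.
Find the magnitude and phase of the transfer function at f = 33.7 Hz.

Step 1 — Angular frequency: ω = 2π·33.7 = 211.7 rad/s.
Step 2 — Transfer function: H(jω) = 1/(1 + jωRC).
Step 3 — Denominator: 1 + jωRC = 1 + j·211.7·56.9·2.02e-07 = 1 + j0.002434.
Step 4 — H = 1 - j0.002434.
Step 5 — Magnitude: |H| = 1 (-0.0 dB); phase: φ = -0.1°.

|H| = 1 (-0.0 dB), φ = -0.1°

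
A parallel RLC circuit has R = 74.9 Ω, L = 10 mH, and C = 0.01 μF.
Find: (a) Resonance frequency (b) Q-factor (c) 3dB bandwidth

Step 1 — Resonance: ω₀ = 1/√(LC) = 1/√(0.01·1e-08) = 1e+05 rad/s.
Step 2 — f₀ = ω₀/(2π) = 1.592e+04 Hz.
Step 3 — Parallel Q: Q = R/(ω₀L) = 74.9/(1e+05·0.01) = 0.0749.
Step 4 — Bandwidth: Δω = ω₀/Q = 1.335e+06 rad/s; BW = Δω/(2π) = 2.125e+05 Hz.

(a) f₀ = 1.592e+04 Hz  (b) Q = 0.0749  (c) BW = 2.125e+05 Hz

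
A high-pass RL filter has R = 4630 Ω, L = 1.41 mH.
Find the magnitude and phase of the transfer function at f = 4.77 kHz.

Step 1 — Angular frequency: ω = 2π·4770 = 2.997e+04 rad/s.
Step 2 — Transfer function: H(jω) = jωL/(R + jωL).
Step 3 — Numerator jωL = j·42.26; denominator R + jωL = 4630 + j42.26.
Step 4 — H = 8.33e-05 + j0.009126.
Step 5 — Magnitude: |H| = 0.009127 (-40.8 dB); phase: φ = 89.5°.

|H| = 0.009127 (-40.8 dB), φ = 89.5°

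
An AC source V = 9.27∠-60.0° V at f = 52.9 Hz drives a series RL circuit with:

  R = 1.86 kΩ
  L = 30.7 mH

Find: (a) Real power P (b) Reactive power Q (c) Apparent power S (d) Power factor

Step 1 — Angular frequency: ω = 2π·f = 2π·52.9 = 332.4 rad/s.
Step 2 — Component impedances:
  R: Z = R = 1860 Ω
  L: Z = jωL = j·332.4·0.0307 = 0 + j10.2 Ω
Step 3 — Series combination: Z_total = R + L = 1860 + j10.2 Ω = 1860∠0.3° Ω.
Step 4 — Source phasor: V = 9.27∠-60.0° V = 4.635 - j8.028 V.
Step 5 — Current: I = V / Z = 0.002468 - j0.00433 A = 0.004984∠-60.3° A.
Step 6 — Complex power: S = V·I* = 0.0462 + j0.0002535 VA.
Step 7 — Real power: P = Re(S) = 0.0462 W.
Step 8 — Reactive power: Q = Im(S) = 0.0002535 VAR.
Step 9 — Apparent power: |S| = 0.0462 VA.
Step 10 — Power factor: PF = P/|S| = 1 (lagging).

(a) P = 0.0462 W  (b) Q = 0.0002535 VAR  (c) S = 0.0462 VA  (d) PF = 1 (lagging)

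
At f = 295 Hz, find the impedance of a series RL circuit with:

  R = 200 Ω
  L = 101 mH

Step 1 — Angular frequency: ω = 2π·f = 2π·295 = 1854 rad/s.
Step 2 — Component impedances:
  R: Z = R = 200 Ω
  L: Z = jωL = j·1854·0.101 = 0 + j187.2 Ω
Step 3 — Series combination: Z_total = R + L = 200 + j187.2 Ω = 273.9∠43.1° Ω.

Z = 200 + j187.2 Ω = 273.9∠43.1° Ω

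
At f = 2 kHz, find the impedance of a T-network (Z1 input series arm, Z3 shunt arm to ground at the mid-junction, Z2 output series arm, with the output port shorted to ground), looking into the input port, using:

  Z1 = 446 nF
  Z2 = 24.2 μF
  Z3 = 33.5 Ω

Step 1 — Angular frequency: ω = 2π·f = 2π·2000 = 1.257e+04 rad/s.
Step 2 — Component impedances:
  Z1: Z = 1/(jωC) = -j/(ω·C) = 0 - j178.4 Ω
  Z2: Z = 1/(jωC) = -j/(ω·C) = 0 - j3.288 Ω
  Z3: Z = R = 33.5 Ω
Step 3 — With the output port shorted to ground, the output series arm Z2 runs from the junction to ground; the shunt arm Z3 also runs from the junction to ground. They appear in parallel: Z3 || Z2 = 0.3197 - j3.257 Ω.
Step 4 — Series with input arm Z1: Z_in = Z1 + (Z3 || Z2) = 0.3197 - j181.7 Ω = 181.7∠-89.9° Ω.

Z = 0.3197 - j181.7 Ω = 181.7∠-89.9° Ω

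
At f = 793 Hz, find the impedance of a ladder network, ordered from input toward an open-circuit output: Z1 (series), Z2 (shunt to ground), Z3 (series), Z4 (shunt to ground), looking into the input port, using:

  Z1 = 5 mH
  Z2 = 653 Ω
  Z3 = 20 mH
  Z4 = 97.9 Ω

Step 1 — Angular frequency: ω = 2π·f = 2π·793 = 4983 rad/s.
Step 2 — Component impedances:
  Z1: Z = jωL = j·4983·0.005 = 0 + j24.91 Ω
  Z2: Z = R = 653 Ω
  Z3: Z = jωL = j·4983·0.02 = 0 + j99.65 Ω
  Z4: Z = R = 97.9 Ω
Step 3 — Ladder network (open output): work backward from the far end, alternating series and parallel combinations. Z_in = 94.96 + j98.97 Ω = 137.2∠46.2° Ω.

Z = 94.96 + j98.97 Ω = 137.2∠46.2° Ω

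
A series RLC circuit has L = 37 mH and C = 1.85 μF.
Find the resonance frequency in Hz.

Step 1 — Resonance condition Im(Z)=0 gives ω₀ = 1/√(LC).
Step 2 — ω₀ = 1/√(0.037·1.85e-06) = 3822 rad/s.
Step 3 — f₀ = ω₀/(2π) = 608.3 Hz.

f₀ = 608.3 Hz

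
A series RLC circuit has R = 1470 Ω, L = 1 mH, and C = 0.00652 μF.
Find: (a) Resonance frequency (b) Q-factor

Step 1 — Resonance condition Im(Z)=0 gives ω₀ = 1/√(LC).
Step 2 — ω₀ = 1/√(0.001·6.52e-09) = 3.916e+05 rad/s.
Step 3 — f₀ = ω₀/(2π) = 6.233e+04 Hz.
Step 4 — Series Q: Q = ω₀L/R = 3.916e+05·0.001/1470 = 0.2664.

(a) f₀ = 6.233e+04 Hz  (b) Q = 0.2664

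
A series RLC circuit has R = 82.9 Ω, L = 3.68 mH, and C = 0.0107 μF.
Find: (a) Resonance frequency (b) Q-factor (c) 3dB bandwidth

Step 1 — Resonance: ω₀ = 1/√(LC) = 1/√(0.00368·1.07e-08) = 1.594e+05 rad/s.
Step 2 — f₀ = ω₀/(2π) = 2.536e+04 Hz.
Step 3 — Series Q: Q = ω₀L/R = 1.594e+05·0.00368/82.9 = 7.074.
Step 4 — Bandwidth: Δω = ω₀/Q = 2.253e+04 rad/s; BW = Δω/(2π) = 3585 Hz.

(a) f₀ = 2.536e+04 Hz  (b) Q = 7.074  (c) BW = 3585 Hz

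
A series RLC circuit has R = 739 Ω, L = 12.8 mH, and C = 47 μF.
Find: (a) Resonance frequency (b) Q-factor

Step 1 — Resonance condition Im(Z)=0 gives ω₀ = 1/√(LC).
Step 2 — ω₀ = 1/√(0.0128·4.7e-05) = 1289 rad/s.
Step 3 — f₀ = ω₀/(2π) = 205.2 Hz.
Step 4 — Series Q: Q = ω₀L/R = 1289·0.0128/739 = 0.02233.

(a) f₀ = 205.2 Hz  (b) Q = 0.02233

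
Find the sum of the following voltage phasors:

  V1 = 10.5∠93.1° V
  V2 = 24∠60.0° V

Step 1 — Convert each phasor to rectangular form:
  V1 = 10.5·(cos(93.1°) + j·sin(93.1°)) = -0.5678 + j10.48 V
  V2 = 24·(cos(60.0°) + j·sin(60.0°)) = 12 + j20.78 V
Step 2 — Sum components: V_total = 11.43 + j31.27 V.
Step 3 — Convert to polar: |V_total| = 33.29 V, ∠V_total = 69.9°.

V_total = 33.29∠69.9° V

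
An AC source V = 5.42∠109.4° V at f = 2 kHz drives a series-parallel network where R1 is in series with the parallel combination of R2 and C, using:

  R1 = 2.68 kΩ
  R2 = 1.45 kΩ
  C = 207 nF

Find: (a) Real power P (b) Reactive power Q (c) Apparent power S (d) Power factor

Step 1 — Angular frequency: ω = 2π·f = 2π·2000 = 1.257e+04 rad/s.
Step 2 — Component impedances:
  R1: Z = R = 2680 Ω
  R2: Z = R = 1450 Ω
  C: Z = 1/(jωC) = -j/(ω·C) = 0 - j384.4 Ω
Step 3 — Parallel branch: R2 || C = 1/(1/R2 + 1/C) = 95.23 - j359.2 Ω.
Step 4 — Series with R1: Z_total = R1 + (R2 || C) = 2775 - j359.2 Ω = 2798∠-7.4° Ω.
Step 5 — Source phasor: V = 5.42∠109.4° V = -1.8 + j5.112 V.
Step 6 — Current: I = V / Z = -0.0008725 + j0.001729 A = 0.001937∠116.8° A.
Step 7 — Complex power: S = V·I* = 0.01041 - j0.001347 VA.
Step 8 — Real power: P = Re(S) = 0.01041 W.
Step 9 — Reactive power: Q = Im(S) = -0.001347 VAR.
Step 10 — Apparent power: |S| = 0.0105 VA.
Step 11 — Power factor: PF = P/|S| = 0.9917 (leading).

(a) P = 0.01041 W  (b) Q = -0.001347 VAR  (c) S = 0.0105 VA  (d) PF = 0.9917 (leading)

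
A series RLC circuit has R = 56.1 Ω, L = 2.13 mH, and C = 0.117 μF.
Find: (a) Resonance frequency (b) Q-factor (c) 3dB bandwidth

Step 1 — Resonance condition Im(Z)=0 gives ω₀ = 1/√(LC).
Step 2 — ω₀ = 1/√(0.00213·1.17e-07) = 6.335e+04 rad/s.
Step 3 — f₀ = ω₀/(2π) = 1.008e+04 Hz.
Step 4 — Series Q: Q = ω₀L/R = 6.335e+04·0.00213/56.1 = 2.405.
Step 5 — 3dB bandwidth: Δω = ω₀/Q = 2.634e+04 rad/s; BW = Δω/(2π) = 4192 Hz.

(a) f₀ = 1.008e+04 Hz  (b) Q = 2.405  (c) BW = 4192 Hz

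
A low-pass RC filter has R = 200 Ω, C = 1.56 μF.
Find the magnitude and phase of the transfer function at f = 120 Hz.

Step 1 — Angular frequency: ω = 2π·120 = 754 rad/s.
Step 2 — Transfer function: H(jω) = 1/(1 + jωRC).
Step 3 — Denominator: 1 + jωRC = 1 + j·754·200·1.56e-06 = 1 + j0.2352.
Step 4 — H = 0.9476 - j0.2229.
Step 5 — Magnitude: |H| = 0.9734 (-0.2 dB); phase: φ = -13.2°.

|H| = 0.9734 (-0.2 dB), φ = -13.2°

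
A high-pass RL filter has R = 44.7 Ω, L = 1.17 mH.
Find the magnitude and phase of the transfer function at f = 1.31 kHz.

Step 1 — Angular frequency: ω = 2π·1310 = 8231 rad/s.
Step 2 — Transfer function: H(jω) = jωL/(R + jωL).
Step 3 — Numerator jωL = j·9.63; denominator R + jωL = 44.7 + j9.63.
Step 4 — H = 0.04436 + j0.2059.
Step 5 — Magnitude: |H| = 0.2106 (-13.5 dB); phase: φ = 77.8°.

|H| = 0.2106 (-13.5 dB), φ = 77.8°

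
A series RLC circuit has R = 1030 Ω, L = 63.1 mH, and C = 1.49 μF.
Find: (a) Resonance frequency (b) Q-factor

Step 1 — Resonance condition Im(Z)=0 gives ω₀ = 1/√(LC).
Step 2 — ω₀ = 1/√(0.0631·1.49e-06) = 3261 rad/s.
Step 3 — f₀ = ω₀/(2π) = 519.1 Hz.
Step 4 — Series Q: Q = ω₀L/R = 3261·0.0631/1030 = 0.1998.

(a) f₀ = 519.1 Hz  (b) Q = 0.1998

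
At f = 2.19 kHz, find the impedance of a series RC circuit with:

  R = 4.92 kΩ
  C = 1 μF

Step 1 — Angular frequency: ω = 2π·f = 2π·2190 = 1.376e+04 rad/s.
Step 2 — Component impedances:
  R: Z = R = 4920 Ω
  C: Z = 1/(jωC) = -j/(ω·C) = 0 - j72.67 Ω
Step 3 — Series combination: Z_total = R + C = 4920 - j72.67 Ω = 4921∠-0.8° Ω.

Z = 4920 - j72.67 Ω = 4921∠-0.8° Ω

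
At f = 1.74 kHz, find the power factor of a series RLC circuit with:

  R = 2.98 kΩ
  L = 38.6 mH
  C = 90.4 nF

Step 1 — Angular frequency: ω = 2π·f = 2π·1740 = 1.093e+04 rad/s.
Step 2 — Component impedances:
  R: Z = R = 2980 Ω
  L: Z = jωL = j·1.093e+04·0.0386 = 0 + j422 Ω
  C: Z = 1/(jωC) = -j/(ω·C) = 0 - j1012 Ω
Step 3 — Series combination: Z_total = R + L + C = 2980 - j589.8 Ω = 3038∠-11.2° Ω.
Step 4 — Power factor: PF = cos(φ) = Re(Z)/|Z| = 2980/3037.8 = 0.981.
Step 5 — Type: Im(Z) = -589.8 ⇒ leading (phase φ = -11.2°).

PF = 0.981 (leading, φ = -11.2°)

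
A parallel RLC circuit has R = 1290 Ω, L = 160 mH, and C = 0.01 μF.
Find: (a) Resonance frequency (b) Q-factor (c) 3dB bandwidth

Step 1 — Resonance: ω₀ = 1/√(LC) = 1/√(0.16·1e-08) = 2.5e+04 rad/s.
Step 2 — f₀ = ω₀/(2π) = 3979 Hz.
Step 3 — Parallel Q: Q = R/(ω₀L) = 1290/(2.5e+04·0.16) = 0.3225.
Step 4 — Bandwidth: Δω = ω₀/Q = 7.752e+04 rad/s; BW = Δω/(2π) = 1.234e+04 Hz.

(a) f₀ = 3979 Hz  (b) Q = 0.3225  (c) BW = 1.234e+04 Hz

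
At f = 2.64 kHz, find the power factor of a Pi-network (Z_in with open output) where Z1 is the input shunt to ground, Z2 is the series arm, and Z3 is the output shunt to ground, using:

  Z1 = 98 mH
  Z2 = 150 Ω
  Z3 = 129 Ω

Step 1 — Angular frequency: ω = 2π·f = 2π·2640 = 1.659e+04 rad/s.
Step 2 — Component impedances:
  Z1: Z = jωL = j·1.659e+04·0.098 = 0 + j1626 Ω
  Z2: Z = R = 150 Ω
  Z3: Z = R = 129 Ω
Step 3 — With open output, the series arm Z2 and the output shunt Z3 appear in series to ground: Z2 + Z3 = 279 Ω.
Step 4 — Parallel with input shunt Z1: Z_in = Z1 || (Z2 + Z3) = 271 + j46.51 Ω = 275∠9.7° Ω.
Step 5 — Power factor: PF = cos(φ) = Re(Z)/|Z| = 271.02/274.98 = 0.9856.
Step 6 — Type: Im(Z) = 46.51 ⇒ lagging (phase φ = 9.7°).

PF = 0.9856 (lagging, φ = 9.7°)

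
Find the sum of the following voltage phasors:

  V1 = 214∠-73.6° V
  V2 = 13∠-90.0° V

Step 1 — Convert each phasor to rectangular form:
  V1 = 214·(cos(-73.6°) + j·sin(-73.6°)) = 60.42 - j205.3 V
  V2 = 13·(cos(-90.0°) + j·sin(-90.0°)) = 0 - j13 V
Step 2 — Sum components: V_total = 60.42 - j218.3 V.
Step 3 — Convert to polar: |V_total| = 226.5 V, ∠V_total = -74.5°.

V_total = 226.5∠-74.5° V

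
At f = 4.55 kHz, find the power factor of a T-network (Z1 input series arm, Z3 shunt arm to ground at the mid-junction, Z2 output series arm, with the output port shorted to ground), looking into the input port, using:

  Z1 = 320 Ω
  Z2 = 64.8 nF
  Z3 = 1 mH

Step 1 — Angular frequency: ω = 2π·f = 2π·4550 = 2.859e+04 rad/s.
Step 2 — Component impedances:
  Z1: Z = R = 320 Ω
  Z2: Z = 1/(jωC) = -j/(ω·C) = 0 - j539.8 Ω
  Z3: Z = jωL = j·2.859e+04·0.001 = 0 + j28.59 Ω
Step 3 — With the output port shorted to ground, the output series arm Z2 runs from the junction to ground; the shunt arm Z3 also runs from the junction to ground. They appear in parallel: Z3 || Z2 = 0 + j30.19 Ω.
Step 4 — Series with input arm Z1: Z_in = Z1 + (Z3 || Z2) = 320 + j30.19 Ω = 321.4∠5.4° Ω.
Step 5 — Power factor: PF = cos(φ) = Re(Z)/|Z| = 320/321.4 = 0.9956.
Step 6 — Type: Im(Z) = 30.19 ⇒ lagging (phase φ = 5.4°).

PF = 0.9956 (lagging, φ = 5.4°)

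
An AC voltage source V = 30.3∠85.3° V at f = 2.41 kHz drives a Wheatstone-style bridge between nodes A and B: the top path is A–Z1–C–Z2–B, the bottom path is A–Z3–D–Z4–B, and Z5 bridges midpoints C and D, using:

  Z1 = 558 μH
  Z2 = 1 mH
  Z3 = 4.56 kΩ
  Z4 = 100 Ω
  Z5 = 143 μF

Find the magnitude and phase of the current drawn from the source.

Step 1 — Angular frequency: ω = 2π·f = 2π·2410 = 1.514e+04 rad/s.
Step 2 — Component impedances:
  Z1: Z = jωL = j·1.514e+04·0.000558 = 0 + j8.45 Ω
  Z2: Z = jωL = j·1.514e+04·0.001 = 0 + j15.14 Ω
  Z3: Z = R = 4560 Ω
  Z4: Z = R = 100 Ω
  Z5: Z = 1/(jωC) = -j/(ω·C) = 0 - j0.4618 Ω
Step 3 — Bridge requires nodal analysis (the Z5 bridge couples midpoints C and D, so the two paths cannot be reduced to a simple series/parallel combination). Setting node B to ground and injecting 1 A at node A, the 3-node admittance system at A, C, D solves to V_A = Z_AB = 2.26 + j23.26 Ω = 23.37∠84.5° Ω.
Step 4 — Source phasor: V = 30.3∠85.3° V = 2.483 + j30.2 V.
Step 5 — Ohm's law: I = V / Z_total = (2.483 + j30.2) / (2.26 + j23.26) = 1.296 + j0.01922 A.
Step 6 — Convert to polar: |I| = 1.296 A, ∠I = 0.8°.

I = 1.296∠0.8° A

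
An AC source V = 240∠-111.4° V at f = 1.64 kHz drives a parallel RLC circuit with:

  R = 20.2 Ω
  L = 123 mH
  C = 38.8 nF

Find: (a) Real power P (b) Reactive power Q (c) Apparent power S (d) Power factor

Step 1 — Angular frequency: ω = 2π·f = 2π·1640 = 1.03e+04 rad/s.
Step 2 — Component impedances:
  R: Z = R = 20.2 Ω
  L: Z = jωL = j·1.03e+04·0.123 = 0 + j1267 Ω
  C: Z = 1/(jωC) = -j/(ω·C) = 0 - j2501 Ω
Step 3 — Parallel combination: 1/Z_total = 1/R + 1/L + 1/C; Z_total = 20.2 + j0.1588 Ω = 20.2∠0.5° Ω.
Step 4 — Source phasor: V = 240∠-111.4° V = -87.57 - j223.5 V.
Step 5 — Current: I = V / Z = -4.422 - j11.03 A = 11.88∠-111.9° A.
Step 6 — Complex power: S = V·I* = 2851 + j22.42 VA.
Step 7 — Real power: P = Re(S) = 2851 W.
Step 8 — Reactive power: Q = Im(S) = 22.42 VAR.
Step 9 — Apparent power: |S| = 2852 VA.
Step 10 — Power factor: PF = P/|S| = 1 (lagging).

(a) P = 2851 W  (b) Q = 22.42 VAR  (c) S = 2852 VA  (d) PF = 1 (lagging)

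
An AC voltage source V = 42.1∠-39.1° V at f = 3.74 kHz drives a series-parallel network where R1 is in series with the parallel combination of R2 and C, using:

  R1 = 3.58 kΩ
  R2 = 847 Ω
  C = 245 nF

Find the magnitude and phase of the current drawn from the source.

Step 1 — Angular frequency: ω = 2π·f = 2π·3740 = 2.35e+04 rad/s.
Step 2 — Component impedances:
  R1: Z = R = 3580 Ω
  R2: Z = R = 847 Ω
  C: Z = 1/(jωC) = -j/(ω·C) = 0 - j173.7 Ω
Step 3 — Parallel branch: R2 || C = 1/(1/R2 + 1/C) = 34.18 - j166.7 Ω.
Step 4 — Series with R1: Z_total = R1 + (R2 || C) = 3614 - j166.7 Ω = 3618∠-2.6° Ω.
Step 5 — Source phasor: V = 42.1∠-39.1° V = 32.67 - j26.55 V.
Step 6 — Ohm's law: I = V / Z_total = (32.67 - j26.55) / (3614 - j166.7) = 0.009359 - j0.006915 A.
Step 7 — Convert to polar: |I| = 0.01164 A, ∠I = -36.5°.

I = 0.01164∠-36.5° A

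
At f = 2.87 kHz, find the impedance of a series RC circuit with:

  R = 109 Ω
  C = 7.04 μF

Step 1 — Angular frequency: ω = 2π·f = 2π·2870 = 1.803e+04 rad/s.
Step 2 — Component impedances:
  R: Z = R = 109 Ω
  C: Z = 1/(jωC) = -j/(ω·C) = 0 - j7.877 Ω
Step 3 — Series combination: Z_total = R + C = 109 - j7.877 Ω = 109.3∠-4.1° Ω.

Z = 109 - j7.877 Ω = 109.3∠-4.1° Ω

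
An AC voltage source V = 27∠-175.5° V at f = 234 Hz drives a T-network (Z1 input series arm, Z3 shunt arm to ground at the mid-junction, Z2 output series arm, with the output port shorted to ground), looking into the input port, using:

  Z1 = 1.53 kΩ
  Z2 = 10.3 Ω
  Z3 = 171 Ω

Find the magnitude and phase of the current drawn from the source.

Step 1 — Angular frequency: ω = 2π·f = 2π·234 = 1470 rad/s.
Step 2 — Component impedances:
  Z1: Z = R = 1530 Ω
  Z2: Z = R = 10.3 Ω
  Z3: Z = R = 171 Ω
Step 3 — With the output port shorted to ground, the output series arm Z2 runs from the junction to ground; the shunt arm Z3 also runs from the junction to ground. They appear in parallel: Z3 || Z2 = 9.715 Ω.
Step 4 — Series with input arm Z1: Z_in = Z1 + (Z3 || Z2) = 1540 Ω = 1540∠0.0° Ω.
Step 5 — Source phasor: V = 27∠-175.5° V = -26.92 - j2.118 V.
Step 6 — Ohm's law: I = V / Z_total = (-26.92 - j2.118) / (1540) = -0.01748 - j0.001376 A.
Step 7 — Convert to polar: |I| = 0.01754 A, ∠I = -175.5°.

I = 0.01754∠-175.5° A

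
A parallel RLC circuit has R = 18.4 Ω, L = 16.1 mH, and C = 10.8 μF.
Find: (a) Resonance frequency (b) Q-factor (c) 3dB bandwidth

Step 1 — Resonance: ω₀ = 1/√(LC) = 1/√(0.0161·1.08e-05) = 2398 rad/s.
Step 2 — f₀ = ω₀/(2π) = 381.7 Hz.
Step 3 — Parallel Q: Q = R/(ω₀L) = 18.4/(2398·0.0161) = 0.4766.
Step 4 — Bandwidth: Δω = ω₀/Q = 5032 rad/s; BW = Δω/(2π) = 800.9 Hz.

(a) f₀ = 381.7 Hz  (b) Q = 0.4766  (c) BW = 800.9 Hz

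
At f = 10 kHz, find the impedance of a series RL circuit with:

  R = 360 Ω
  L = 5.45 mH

Step 1 — Angular frequency: ω = 2π·f = 2π·1e+04 = 6.283e+04 rad/s.
Step 2 — Component impedances:
  R: Z = R = 360 Ω
  L: Z = jωL = j·6.283e+04·0.00545 = 0 + j342.4 Ω
Step 3 — Series combination: Z_total = R + L = 360 + j342.4 Ω = 496.9∠43.6° Ω.

Z = 360 + j342.4 Ω = 496.9∠43.6° Ω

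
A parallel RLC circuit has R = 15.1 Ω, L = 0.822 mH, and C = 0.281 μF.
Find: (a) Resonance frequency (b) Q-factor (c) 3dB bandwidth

Step 1 — Resonance: ω₀ = 1/√(LC) = 1/√(0.000822·2.81e-07) = 6.58e+04 rad/s.
Step 2 — f₀ = ω₀/(2π) = 1.047e+04 Hz.
Step 3 — Parallel Q: Q = R/(ω₀L) = 15.1/(6.58e+04·0.000822) = 0.2792.
Step 4 — Bandwidth: Δω = ω₀/Q = 2.357e+05 rad/s; BW = Δω/(2π) = 3.751e+04 Hz.

(a) f₀ = 1.047e+04 Hz  (b) Q = 0.2792  (c) BW = 3.751e+04 Hz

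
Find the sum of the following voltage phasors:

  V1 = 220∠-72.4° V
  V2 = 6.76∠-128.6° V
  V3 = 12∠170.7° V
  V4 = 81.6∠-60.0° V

Step 1 — Convert each phasor to rectangular form:
  V1 = 220·(cos(-72.4°) + j·sin(-72.4°)) = 66.52 - j209.7 V
  V2 = 6.76·(cos(-128.6°) + j·sin(-128.6°)) = -4.217 - j5.283 V
  V3 = 12·(cos(170.7°) + j·sin(170.7°)) = -11.84 + j1.939 V
  V4 = 81.6·(cos(-60.0°) + j·sin(-60.0°)) = 40.8 - j70.67 V
Step 2 — Sum components: V_total = 91.26 - j283.7 V.
Step 3 — Convert to polar: |V_total| = 298 V, ∠V_total = -72.2°.

V_total = 298∠-72.2° V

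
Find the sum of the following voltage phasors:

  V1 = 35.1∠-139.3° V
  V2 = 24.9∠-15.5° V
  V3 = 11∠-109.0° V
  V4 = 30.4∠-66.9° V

Step 1 — Convert each phasor to rectangular form:
  V1 = 35.1·(cos(-139.3°) + j·sin(-139.3°)) = -26.61 - j22.89 V
  V2 = 24.9·(cos(-15.5°) + j·sin(-15.5°)) = 23.99 - j6.654 V
  V3 = 11·(cos(-109.0°) + j·sin(-109.0°)) = -3.581 - j10.4 V
  V4 = 30.4·(cos(-66.9°) + j·sin(-66.9°)) = 11.93 - j27.96 V
Step 2 — Sum components: V_total = 5.73 - j67.91 V.
Step 3 — Convert to polar: |V_total| = 68.15 V, ∠V_total = -85.2°.

V_total = 68.15∠-85.2° V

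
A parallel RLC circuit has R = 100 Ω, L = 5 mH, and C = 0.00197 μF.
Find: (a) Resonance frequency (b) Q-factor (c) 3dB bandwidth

Step 1 — Resonance: ω₀ = 1/√(LC) = 1/√(0.005·1.97e-09) = 3.186e+05 rad/s.
Step 2 — f₀ = ω₀/(2π) = 5.071e+04 Hz.
Step 3 — Parallel Q: Q = R/(ω₀L) = 100/(3.186e+05·0.005) = 0.06277.
Step 4 — Bandwidth: Δω = ω₀/Q = 5.076e+06 rad/s; BW = Δω/(2π) = 8.079e+05 Hz.

(a) f₀ = 5.071e+04 Hz  (b) Q = 0.06277  (c) BW = 8.079e+05 Hz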